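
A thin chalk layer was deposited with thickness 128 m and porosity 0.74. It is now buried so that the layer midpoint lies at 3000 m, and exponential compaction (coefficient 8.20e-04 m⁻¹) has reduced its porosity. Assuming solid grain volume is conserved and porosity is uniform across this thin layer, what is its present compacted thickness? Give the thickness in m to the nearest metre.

36 m

Working in km (1 km = 1000 m; β in km⁻¹ = β in m⁻¹ × 1000):
Porosity at 3 km: n = 0.74·exp(−0.82×3) = 0.0632
Solid-volume conservation: h(1−n) = h₀(1−n₀) ⇒ h = h₀·(1−n₀)/(1−n)
h = 0.128 × (1 − 0.74)/(1 − 0.0632) = 0.128 × 0.2775 = 0.0355 km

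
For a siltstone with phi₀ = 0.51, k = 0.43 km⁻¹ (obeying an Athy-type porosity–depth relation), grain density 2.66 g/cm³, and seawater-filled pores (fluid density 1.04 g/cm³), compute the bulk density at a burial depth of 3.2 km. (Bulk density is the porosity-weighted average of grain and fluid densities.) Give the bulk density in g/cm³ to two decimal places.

2.45 g/cm³

Porosity at depth: phi = 0.51·exp(−0.43×3.2) = 0.51×0.2526 = 0.1288
Bulk density: ρ_b = (1−phi)ρ_g + phi·ρ_f = 0.8712×2.66 + 0.1288×1.04
       = 2.317 + 0.134 = 2.451 g/cm³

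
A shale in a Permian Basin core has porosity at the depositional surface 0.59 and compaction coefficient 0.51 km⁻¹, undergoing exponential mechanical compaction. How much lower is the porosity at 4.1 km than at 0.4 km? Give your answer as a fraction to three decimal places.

0.408

n(0.4) = 0.59·e^(−0.51×0.4) = 0.4811
n(4.1) = 0.59·e^(−0.51×4.1) = 0.0729
Δn = 0.4811 − 0.0729 = 0.4082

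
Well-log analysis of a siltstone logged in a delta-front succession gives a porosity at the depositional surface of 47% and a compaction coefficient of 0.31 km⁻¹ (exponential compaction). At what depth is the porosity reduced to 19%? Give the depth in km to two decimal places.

Invert Athy's law: z = ln(φ₀/φ) / k
z = ln(0.47/0.19) / 0.31 = ln(2.474) / 0.31 = 0.9057 / 0.31 = 2.922 km

2.92 km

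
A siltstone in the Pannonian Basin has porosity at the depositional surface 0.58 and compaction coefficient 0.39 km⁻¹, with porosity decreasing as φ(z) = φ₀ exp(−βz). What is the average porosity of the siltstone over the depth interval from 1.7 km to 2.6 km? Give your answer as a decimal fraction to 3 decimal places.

⟨φ⟩ = (1/(z₂−z₁)) ∫ φ₀ e^(−βz) dz = φ₀·(e^(−β·z₁) − e^(−β·z₂)) / (β·(z₂−z₁))
e^(−0.39×1.7) = 0.5153; e^(−0.39×2.6) = 0.3628
⟨φ⟩ = 0.58 × (0.5153 − 0.3628) / (0.39 × 0.9) = 0.58 × 0.4346 = 0.2521

0.252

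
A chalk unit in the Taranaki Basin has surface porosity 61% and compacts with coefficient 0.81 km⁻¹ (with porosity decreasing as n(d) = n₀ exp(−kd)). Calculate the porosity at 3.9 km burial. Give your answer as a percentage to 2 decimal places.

n = n₀·exp(−k·d) = 0.61 × exp(−0.81 × 3.9) = 0.61 × exp(−3.159)
  = 0.61 × 0.0425 = 0.0259

2.59%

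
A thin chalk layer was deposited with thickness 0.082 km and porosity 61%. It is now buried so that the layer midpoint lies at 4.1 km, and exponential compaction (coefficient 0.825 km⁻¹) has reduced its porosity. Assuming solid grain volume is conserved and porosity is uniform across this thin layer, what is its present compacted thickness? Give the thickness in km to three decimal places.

0.033 km

Porosity at 4.1 km: n = 0.61·exp(−0.825×4.1) = 0.0207
Solid-volume conservation: h(1−n) = h₀(1−n₀) ⇒ h = h₀·(1−n₀)/(1−n)
h = 0.082 × (1 − 0.61)/(1 − 0.0207) = 0.082 × 0.3983 = 0.0327 km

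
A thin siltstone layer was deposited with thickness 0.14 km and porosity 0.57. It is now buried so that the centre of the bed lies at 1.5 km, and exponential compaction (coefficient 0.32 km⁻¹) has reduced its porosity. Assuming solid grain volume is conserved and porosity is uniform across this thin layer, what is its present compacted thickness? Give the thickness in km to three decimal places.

0.093 km

Porosity at 1.5 km: φ = 0.57·exp(−0.32×1.5) = 0.3527
Solid-volume conservation: h(1−φ) = h₀(1−φ₀) ⇒ h = h₀·(1−φ₀)/(1−φ)
h = 0.14 × (1 − 0.57)/(1 − 0.3527) = 0.14 × 0.6643 = 0.0930 km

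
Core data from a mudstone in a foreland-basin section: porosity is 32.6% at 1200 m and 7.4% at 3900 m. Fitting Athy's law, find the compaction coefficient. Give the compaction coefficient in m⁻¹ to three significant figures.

0.000549 m⁻¹

Working in km (1 km = 1000 m; k in km⁻¹ = k in m⁻¹ × 1000):
Athy: n(d) = n₀ e^(−kd) ⇒ n₁/n₂ = e^{k(d₂−d₁)} ⇒ k = ln(n₁/n₂)/(d₂−d₁)
k = ln(0.326/0.074) / (3.9 − 1.2) = ln(4.405) / 2.7 = 1.4828 / 2.7 = 0.5492 km⁻¹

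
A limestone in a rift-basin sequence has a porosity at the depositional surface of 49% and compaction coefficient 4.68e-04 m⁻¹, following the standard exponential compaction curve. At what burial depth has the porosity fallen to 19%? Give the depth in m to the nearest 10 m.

Working in km (1 km = 1000 m; c in km⁻¹ = c in m⁻¹ × 1000):
Invert Athy's law: d = ln(phi₀/phi) / c
d = ln(0.49/0.19) / 0.468 = ln(2.579) / 0.468 = 0.9474 / 0.468 = 2.024 km

2020 m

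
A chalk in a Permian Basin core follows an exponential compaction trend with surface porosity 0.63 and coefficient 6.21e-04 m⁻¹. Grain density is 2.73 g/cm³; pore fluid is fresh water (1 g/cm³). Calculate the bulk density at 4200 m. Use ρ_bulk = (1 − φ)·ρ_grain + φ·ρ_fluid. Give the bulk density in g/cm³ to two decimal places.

2.65 g/cm³

Working in km (1 km = 1000 m; β in km⁻¹ = β in m⁻¹ × 1000):
Porosity at depth: phi = 0.63·exp(−0.621×4.2) = 0.63×0.0737 = 0.0464
Bulk density: ρ_b = (1−phi)ρ_g + phi·ρ_f = 0.9536×2.73 + 0.0464×1
       = 2.603 + 0.046 = 2.650 g/cm³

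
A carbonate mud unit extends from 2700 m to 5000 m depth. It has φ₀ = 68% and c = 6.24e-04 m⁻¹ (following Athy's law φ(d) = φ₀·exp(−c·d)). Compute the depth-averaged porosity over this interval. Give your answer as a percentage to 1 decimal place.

Working in km (1 km = 1000 m; c in km⁻¹ = c in m⁻¹ × 1000):
⟨φ⟩ = (1/(d₂−d₁)) ∫ φ₀ e^(−cd) dd = φ₀·(e^(−c·d₁) − e^(−c·d₂)) / (c·(d₂−d₁))
e^(−0.624×2.7) = 0.1855; e^(−0.624×5) = 0.0442
⟨φ⟩ = 0.68 × (0.1855 − 0.0442) / (0.624 × 2.3) = 0.68 × 0.0985 = 0.0670

6.7%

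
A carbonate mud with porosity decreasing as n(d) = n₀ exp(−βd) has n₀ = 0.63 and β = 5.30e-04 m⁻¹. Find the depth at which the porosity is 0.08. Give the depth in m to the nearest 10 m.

3890 m

Working in km (1 km = 1000 m; β in km⁻¹ = β in m⁻¹ × 1000):
Invert Athy's law: d = ln(n₀/n) / β
d = ln(0.63/0.08) / 0.53 = ln(7.875) / 0.53 = 2.0637 / 0.53 = 3.894 km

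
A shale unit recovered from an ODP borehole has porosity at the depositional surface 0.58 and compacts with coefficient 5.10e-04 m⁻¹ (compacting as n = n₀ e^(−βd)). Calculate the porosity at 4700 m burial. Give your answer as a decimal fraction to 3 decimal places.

0.053

Working in km (1 km = 1000 m; β in km⁻¹ = β in m⁻¹ × 1000):
n = n₀·exp(−β·d) = 0.58 × exp(−0.51 × 4.7) = 0.58 × exp(−2.397)
  = 0.58 × 0.0910 = 0.0528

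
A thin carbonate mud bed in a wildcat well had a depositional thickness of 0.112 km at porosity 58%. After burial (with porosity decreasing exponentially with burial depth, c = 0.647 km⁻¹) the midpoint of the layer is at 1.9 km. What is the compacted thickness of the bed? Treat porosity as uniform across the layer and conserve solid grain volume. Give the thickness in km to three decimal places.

Porosity at 1.9 km: phi = 0.58·exp(−0.647×1.9) = 0.1696
Solid-volume conservation: h(1−phi) = h₀(1−phi₀) ⇒ h = h₀·(1−phi₀)/(1−phi)
h = 0.112 × (1 − 0.58)/(1 − 0.1696) = 0.112 × 0.5058 = 0.0567 km

0.057 km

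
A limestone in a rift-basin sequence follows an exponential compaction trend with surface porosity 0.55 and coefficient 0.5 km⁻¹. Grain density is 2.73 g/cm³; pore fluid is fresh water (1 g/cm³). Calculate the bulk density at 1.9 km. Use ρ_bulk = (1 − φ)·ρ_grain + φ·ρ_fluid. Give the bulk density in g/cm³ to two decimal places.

Porosity at depth: φ = 0.55·exp(−0.5×1.9) = 0.55×0.3867 = 0.2127
Bulk density: ρ_b = (1−φ)ρ_g + φ·ρ_f = 0.7873×2.73 + 0.2127×1
       = 2.149 + 0.213 = 2.362 g/cm³

2.36 g/cm³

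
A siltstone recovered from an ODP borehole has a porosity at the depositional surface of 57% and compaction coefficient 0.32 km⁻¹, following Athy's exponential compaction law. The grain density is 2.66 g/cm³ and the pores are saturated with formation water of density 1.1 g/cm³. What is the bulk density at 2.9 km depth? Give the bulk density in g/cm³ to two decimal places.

2.31 g/cm³

Porosity at depth: φ = 0.57·exp(−0.32×2.9) = 0.57×0.3953 = 0.2253
Bulk density: ρ_b = (1−φ)ρ_g + φ·ρ_f = 0.7747×2.66 + 0.2253×1.1
       = 2.061 + 0.248 = 2.308 g/cm³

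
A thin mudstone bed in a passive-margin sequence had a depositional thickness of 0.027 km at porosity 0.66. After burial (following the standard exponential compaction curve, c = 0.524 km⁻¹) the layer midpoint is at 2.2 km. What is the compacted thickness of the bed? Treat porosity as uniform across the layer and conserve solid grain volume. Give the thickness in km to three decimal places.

Porosity at 2.2 km: phi = 0.66·exp(−0.524×2.2) = 0.2084
Solid-volume conservation: h(1−phi) = h₀(1−phi₀) ⇒ h = h₀·(1−phi₀)/(1−phi)
h = 0.027 × (1 − 0.66)/(1 − 0.2084) = 0.027 × 0.4295 = 0.0116 km

0.012 km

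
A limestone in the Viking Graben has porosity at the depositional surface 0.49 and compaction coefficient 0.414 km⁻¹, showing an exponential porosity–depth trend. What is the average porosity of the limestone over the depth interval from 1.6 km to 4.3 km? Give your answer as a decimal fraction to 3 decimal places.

⟨n⟩ = (1/(z₂−z₁)) ∫ n₀ e^(−kz) dz = n₀·(e^(−k·z₁) − e^(−k·z₂)) / (k·(z₂−z₁))
e^(−0.414×1.6) = 0.5156; e^(−0.414×4.3) = 0.1686
⟨n⟩ = 0.49 × (0.5156 − 0.1686) / (0.414 × 2.7) = 0.49 × 0.3104 = 0.1521

0.152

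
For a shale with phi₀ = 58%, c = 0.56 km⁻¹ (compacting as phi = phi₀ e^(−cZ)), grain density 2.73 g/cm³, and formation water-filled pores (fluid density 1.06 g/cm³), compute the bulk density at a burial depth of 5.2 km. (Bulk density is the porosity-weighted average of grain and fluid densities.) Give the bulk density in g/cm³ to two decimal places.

Porosity at depth: phi = 0.58·exp(−0.56×5.2) = 0.58×0.0544 = 0.0315
Bulk density: ρ_b = (1−phi)ρ_g + phi·ρ_f = 0.9685×2.73 + 0.0315×1.06
       = 2.644 + 0.033 = 2.677 g/cm³

2.68 g/cm³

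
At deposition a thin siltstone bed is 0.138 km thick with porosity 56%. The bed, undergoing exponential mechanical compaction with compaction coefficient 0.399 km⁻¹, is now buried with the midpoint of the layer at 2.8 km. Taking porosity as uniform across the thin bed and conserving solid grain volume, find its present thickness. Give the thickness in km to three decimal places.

Porosity at 2.8 km: n = 0.56·exp(−0.399×2.8) = 0.1832
Solid-volume conservation: h(1−n) = h₀(1−n₀) ⇒ h = h₀·(1−n₀)/(1−n)
h = 0.138 × (1 − 0.56)/(1 − 0.1832) = 0.138 × 0.5387 = 0.0743 km

0.074 km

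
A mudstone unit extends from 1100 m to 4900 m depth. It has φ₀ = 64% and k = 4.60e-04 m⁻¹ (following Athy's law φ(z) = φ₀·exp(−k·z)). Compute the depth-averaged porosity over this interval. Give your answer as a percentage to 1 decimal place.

Working in km (1 km = 1000 m; k in km⁻¹ = k in m⁻¹ × 1000):
⟨φ⟩ = (1/(z₂−z₁)) ∫ φ₀ e^(−kz) dz = φ₀·(e^(−k·z₁) − e^(−k·z₂)) / (k·(z₂−z₁))
e^(−0.46×1.1) = 0.6029; e^(−0.46×4.9) = 0.1050
⟨φ⟩ = 0.64 × (0.6029 − 0.1050) / (0.46 × 3.8) = 0.64 × 0.2849 = 0.1823

18.2%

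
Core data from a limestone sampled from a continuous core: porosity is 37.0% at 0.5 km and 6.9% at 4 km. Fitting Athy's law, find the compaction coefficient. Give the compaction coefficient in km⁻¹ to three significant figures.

0.480 km⁻¹

Athy: φ(z) = φ₀ e^(−βz) ⇒ φ₁/φ₂ = e^{β(z₂−z₁)} ⇒ β = ln(φ₁/φ₂)/(z₂−z₁)
β = ln(0.37/0.069) / (4 − 0.5) = ln(5.362) / 3.5 = 1.6794 / 3.5 = 0.4798 km⁻¹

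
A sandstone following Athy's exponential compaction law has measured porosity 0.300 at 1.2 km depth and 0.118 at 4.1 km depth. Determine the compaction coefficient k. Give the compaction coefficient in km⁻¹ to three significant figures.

0.322 km⁻¹

Athy: phi(z) = phi₀ e^(−kz) ⇒ phi₁/phi₂ = e^{k(z₂−z₁)} ⇒ k = ln(phi₁/phi₂)/(z₂−z₁)
k = ln(0.3/0.118) / (4.1 − 1.2) = ln(2.542) / 2.9 = 0.9331 / 2.9 = 0.3218 km⁻¹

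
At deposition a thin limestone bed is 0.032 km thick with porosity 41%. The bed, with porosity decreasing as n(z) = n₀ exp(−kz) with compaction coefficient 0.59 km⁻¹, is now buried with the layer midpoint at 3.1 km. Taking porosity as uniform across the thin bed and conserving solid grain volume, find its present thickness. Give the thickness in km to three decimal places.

0.020 km

Porosity at 3.1 km: n = 0.41·exp(−0.59×3.1) = 0.0658
Solid-volume conservation: h(1−n) = h₀(1−n₀) ⇒ h = h₀·(1−n₀)/(1−n)
h = 0.032 × (1 − 0.41)/(1 − 0.0658) = 0.032 × 0.6316 = 0.0202 km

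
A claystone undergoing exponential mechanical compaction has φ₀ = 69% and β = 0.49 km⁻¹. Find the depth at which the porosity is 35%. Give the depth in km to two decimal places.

Invert Athy's law: Z = ln(φ₀/φ) / β
Z = ln(0.69/0.35) / 0.49 = ln(1.971) / 0.49 = 0.6788 / 0.49 = 1.385 km

1.39 km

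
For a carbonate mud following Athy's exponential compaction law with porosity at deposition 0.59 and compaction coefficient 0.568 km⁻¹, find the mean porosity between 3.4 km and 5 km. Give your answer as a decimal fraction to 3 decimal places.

0.056

⟨φ⟩ = (1/(Z₂−Z₁)) ∫ φ₀ e^(−kZ) dZ = φ₀·(e^(−k·Z₁) − e^(−k·Z₂)) / (k·(Z₂−Z₁))
e^(−0.568×3.4) = 0.1450; e^(−0.568×5) = 0.0584
⟨φ⟩ = 0.59 × (0.1450 − 0.0584) / (0.568 × 1.6) = 0.59 × 0.0952 = 0.0562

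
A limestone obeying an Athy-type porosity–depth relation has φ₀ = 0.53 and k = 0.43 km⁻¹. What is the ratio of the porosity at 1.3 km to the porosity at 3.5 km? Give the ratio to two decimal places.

φ(z₁)/φ(z₂) = e^(−k·z₁)/e^(−k·z₂) = e^{k(z₂−z₁)}
= exp(0.43 × 2.2) = exp(0.946) = 2.5754

2.58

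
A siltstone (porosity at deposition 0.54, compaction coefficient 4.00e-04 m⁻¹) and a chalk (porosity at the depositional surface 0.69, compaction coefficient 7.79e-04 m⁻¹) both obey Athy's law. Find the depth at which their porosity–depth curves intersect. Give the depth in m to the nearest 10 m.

Working in km (1 km = 1000 m; c in km⁻¹ = c in m⁻¹ × 1000):
Set phi₀ₐ e^(−cₐz) = phi₀ᵦ e^(−cᵦz) ⇒ ln(phi₀ₐ/phi₀ᵦ) = (cₐ − cᵦ)·z
z = ln(0.54/0.69) / (0.4 − 0.779) = -0.2451 / -0.379 = 0.647 km

650 m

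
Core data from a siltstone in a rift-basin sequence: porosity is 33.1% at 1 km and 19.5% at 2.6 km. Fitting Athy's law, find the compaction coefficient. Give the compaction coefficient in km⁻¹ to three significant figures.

0.331 km⁻¹

Athy: φ(z) = φ₀ e^(−βz) ⇒ φ₁/φ₂ = e^{β(z₂−z₁)} ⇒ β = ln(φ₁/φ₂)/(z₂−z₁)
β = ln(0.331/0.195) / (2.6 − 1) = ln(1.697) / 1.6 = 0.5291 / 1.6 = 0.3307 km⁻¹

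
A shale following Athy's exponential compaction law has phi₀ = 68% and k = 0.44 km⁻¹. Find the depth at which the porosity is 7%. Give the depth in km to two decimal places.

Invert Athy's law: d = ln(phi₀/phi) / k
d = ln(0.68/0.07) / 0.44 = ln(9.714) / 0.44 = 2.2736 / 0.44 = 5.167 km

5.17 km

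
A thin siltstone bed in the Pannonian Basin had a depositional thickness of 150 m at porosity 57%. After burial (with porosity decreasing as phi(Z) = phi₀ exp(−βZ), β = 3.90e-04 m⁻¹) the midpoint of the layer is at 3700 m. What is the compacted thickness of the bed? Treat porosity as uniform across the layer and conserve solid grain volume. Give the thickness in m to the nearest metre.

75 m

Working in km (1 km = 1000 m; β in km⁻¹ = β in m⁻¹ × 1000):
Porosity at 3.7 km: phi = 0.57·exp(−0.39×3.7) = 0.1346
Solid-volume conservation: h(1−phi) = h₀(1−phi₀) ⇒ h = h₀·(1−phi₀)/(1−phi)
h = 0.15 × (1 − 0.57)/(1 − 0.1346) = 0.15 × 0.4969 = 0.0745 km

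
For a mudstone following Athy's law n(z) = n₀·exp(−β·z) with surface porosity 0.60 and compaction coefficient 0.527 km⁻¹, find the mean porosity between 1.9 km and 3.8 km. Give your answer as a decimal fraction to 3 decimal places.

0.139

⟨n⟩ = (1/(z₂−z₁)) ∫ n₀ e^(−βz) dz = n₀·(e^(−β·z₁) − e^(−β·z₂)) / (β·(z₂−z₁))
e^(−0.527×1.9) = 0.3674; e^(−0.527×3.8) = 0.1350
⟨n⟩ = 0.6 × (0.3674 − 0.1350) / (0.527 × 1.9) = 0.6 × 0.2321 = 0.1393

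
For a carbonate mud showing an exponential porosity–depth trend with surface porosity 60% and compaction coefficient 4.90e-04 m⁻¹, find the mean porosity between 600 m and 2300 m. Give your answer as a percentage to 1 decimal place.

Working in km (1 km = 1000 m; k in km⁻¹ = k in m⁻¹ × 1000):
⟨n⟩ = (1/(z₂−z₁)) ∫ n₀ e^(−kz) dz = n₀·(e^(−k·z₁) − e^(−k·z₂)) / (k·(z₂−z₁))
e^(−0.49×0.6) = 0.7453; e^(−0.49×2.3) = 0.3240
⟨n⟩ = 0.6 × (0.7453 − 0.3240) / (0.49 × 1.7) = 0.6 × 0.5057 = 0.3034

30.3%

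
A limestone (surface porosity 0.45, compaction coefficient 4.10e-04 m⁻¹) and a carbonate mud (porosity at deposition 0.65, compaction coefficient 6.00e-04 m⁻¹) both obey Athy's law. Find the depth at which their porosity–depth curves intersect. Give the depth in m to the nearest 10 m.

1940 m

Working in km (1 km = 1000 m; β in km⁻¹ = β in m⁻¹ × 1000):
Set φ₀ₐ e^(−βₐZ) = φ₀ᵦ e^(−βᵦZ) ⇒ ln(φ₀ₐ/φ₀ᵦ) = (βₐ − βᵦ)·Z
Z = ln(0.45/0.65) / (0.41 − 0.6) = -0.3677 / -0.19 = 1.935 km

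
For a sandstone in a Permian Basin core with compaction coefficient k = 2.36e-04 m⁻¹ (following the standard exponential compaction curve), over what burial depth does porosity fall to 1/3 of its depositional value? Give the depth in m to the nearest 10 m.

Working in km (1 km = 1000 m; k in km⁻¹ = k in m⁻¹ × 1000):
φ/φ₀ = 1/3 ⇒ exp(−k·z) = 1/3 ⇒ z = ln(3) / k
z = 1.0986 / 0.236 = 4.655 km

4660 m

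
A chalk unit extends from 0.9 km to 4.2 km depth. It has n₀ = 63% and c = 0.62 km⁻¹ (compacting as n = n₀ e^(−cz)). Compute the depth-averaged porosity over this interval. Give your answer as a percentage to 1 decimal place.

15.3%

⟨n⟩ = (1/(z₂−z₁)) ∫ n₀ e^(−cz) dz = n₀·(e^(−c·z₁) − e^(−c·z₂)) / (c·(z₂−z₁))
e^(−0.62×0.9) = 0.5724; e^(−0.62×4.2) = 0.0740
⟨n⟩ = 0.63 × (0.5724 − 0.0740) / (0.62 × 3.3) = 0.63 × 0.2436 = 0.1535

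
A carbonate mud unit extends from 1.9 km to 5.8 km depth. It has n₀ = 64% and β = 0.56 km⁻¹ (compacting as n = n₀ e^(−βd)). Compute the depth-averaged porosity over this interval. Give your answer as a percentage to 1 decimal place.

⟨n⟩ = (1/(d₂−d₁)) ∫ n₀ e^(−βd) dd = n₀·(e^(−β·d₁) − e^(−β·d₂)) / (β·(d₂−d₁))
e^(−0.56×1.9) = 0.3451; e^(−0.56×5.8) = 0.0389
⟨n⟩ = 0.64 × (0.3451 − 0.0389) / (0.56 × 3.9) = 0.64 × 0.1402 = 0.0897

9.0%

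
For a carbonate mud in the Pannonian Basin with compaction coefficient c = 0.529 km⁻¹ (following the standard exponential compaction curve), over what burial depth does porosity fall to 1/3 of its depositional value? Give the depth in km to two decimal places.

2.08 km

n/n₀ = 1/3 ⇒ exp(−c·Z) = 1/3 ⇒ Z = ln(3) / c
Z = 1.0986 / 0.529 = 2.077 km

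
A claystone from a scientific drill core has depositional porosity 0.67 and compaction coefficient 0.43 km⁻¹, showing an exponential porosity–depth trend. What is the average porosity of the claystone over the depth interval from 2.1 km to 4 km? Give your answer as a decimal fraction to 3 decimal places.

⟨φ⟩ = (1/(d₂−d₁)) ∫ φ₀ e^(−βd) dd = φ₀·(e^(−β·d₁) − e^(−β·d₂)) / (β·(d₂−d₁))
e^(−0.43×2.1) = 0.4054; e^(−0.43×4) = 0.1791
⟨φ⟩ = 0.67 × (0.4054 − 0.1791) / (0.43 × 1.9) = 0.67 × 0.2770 = 0.1856

0.186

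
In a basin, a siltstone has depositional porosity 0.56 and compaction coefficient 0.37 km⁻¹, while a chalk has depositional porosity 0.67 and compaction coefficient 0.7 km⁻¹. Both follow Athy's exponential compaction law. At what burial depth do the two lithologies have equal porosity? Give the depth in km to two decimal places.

Set phi₀ₐ e^(−cₐd) = phi₀ᵦ e^(−cᵦd) ⇒ ln(phi₀ₐ/phi₀ᵦ) = (cₐ − cᵦ)·d
d = ln(0.56/0.67) / (0.37 − 0.7) = -0.1793 / -0.33 = 0.543 km

0.54 km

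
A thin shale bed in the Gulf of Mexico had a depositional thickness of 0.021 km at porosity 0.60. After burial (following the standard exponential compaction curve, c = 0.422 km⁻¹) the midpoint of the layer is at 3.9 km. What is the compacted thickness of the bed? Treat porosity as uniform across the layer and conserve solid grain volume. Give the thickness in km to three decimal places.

0.009 km

Porosity at 3.9 km: phi = 0.6·exp(−0.422×3.9) = 0.1157
Solid-volume conservation: h(1−phi) = h₀(1−phi₀) ⇒ h = h₀·(1−phi₀)/(1−phi)
h = 0.021 × (1 − 0.6)/(1 − 0.1157) = 0.021 × 0.4523 = 0.0095 km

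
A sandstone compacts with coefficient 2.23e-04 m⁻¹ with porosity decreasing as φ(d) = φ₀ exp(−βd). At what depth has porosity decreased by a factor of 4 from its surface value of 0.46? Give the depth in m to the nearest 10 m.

6220 m

Working in km (1 km = 1000 m; β in km⁻¹ = β in m⁻¹ × 1000):
φ/φ₀ = 1/4 ⇒ exp(−β·d) = 1/4 ⇒ d = ln(4) / β
d = 1.3863 / 0.223 = 6.217 km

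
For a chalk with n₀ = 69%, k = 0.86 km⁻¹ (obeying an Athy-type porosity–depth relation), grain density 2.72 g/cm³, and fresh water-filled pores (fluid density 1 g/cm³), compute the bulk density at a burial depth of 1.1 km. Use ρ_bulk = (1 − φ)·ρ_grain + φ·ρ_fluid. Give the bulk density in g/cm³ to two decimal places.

2.26 g/cm³

Porosity at depth: n = 0.69·exp(−0.86×1.1) = 0.69×0.3883 = 0.2679
Bulk density: ρ_b = (1−n)ρ_g + n·ρ_f = 0.7321×2.72 + 0.2679×1
       = 1.991 + 0.268 = 2.259 g/cm³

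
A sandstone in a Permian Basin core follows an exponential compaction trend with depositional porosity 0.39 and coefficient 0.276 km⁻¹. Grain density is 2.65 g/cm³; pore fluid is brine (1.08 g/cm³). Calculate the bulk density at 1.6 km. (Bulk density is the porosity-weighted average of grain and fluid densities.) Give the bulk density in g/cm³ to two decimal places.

2.26 g/cm³

Porosity at depth: phi = 0.39·exp(−0.276×1.6) = 0.39×0.6430 = 0.2508
Bulk density: ρ_b = (1−phi)ρ_g + phi·ρ_f = 0.7492×2.65 + 0.2508×1.08
       = 1.985 + 0.271 = 2.256 g/cm³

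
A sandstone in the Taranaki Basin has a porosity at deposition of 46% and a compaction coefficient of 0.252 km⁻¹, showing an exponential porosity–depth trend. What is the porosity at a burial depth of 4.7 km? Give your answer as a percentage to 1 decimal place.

φ = φ₀·exp(−c·z) = 0.46 × exp(−0.252 × 4.7) = 0.46 × exp(−1.184)
  = 0.46 × 0.3059 = 0.1407

14.1%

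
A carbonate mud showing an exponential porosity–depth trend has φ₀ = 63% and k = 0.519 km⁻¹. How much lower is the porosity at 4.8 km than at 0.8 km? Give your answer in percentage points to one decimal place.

36.4 percentage points

φ(0.8) = 0.63·e^(−0.519×0.8) = 0.4159
φ(4.8) = 0.63·e^(−0.519×4.8) = 0.0522
Δφ = 0.4159 − 0.0522 = 0.3638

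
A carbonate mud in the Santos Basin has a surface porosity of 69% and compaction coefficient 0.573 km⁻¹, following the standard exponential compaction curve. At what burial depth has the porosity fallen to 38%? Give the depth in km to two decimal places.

1.04 km

Invert Athy's law: Z = ln(n₀/n) / β
Z = ln(0.69/0.38) / 0.573 = ln(1.816) / 0.573 = 0.5965 / 0.573 = 1.041 km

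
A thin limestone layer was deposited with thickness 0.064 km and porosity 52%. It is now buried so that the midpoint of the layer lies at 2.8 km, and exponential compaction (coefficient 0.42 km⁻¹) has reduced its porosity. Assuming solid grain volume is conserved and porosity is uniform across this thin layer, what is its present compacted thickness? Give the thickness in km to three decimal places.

Porosity at 2.8 km: φ = 0.52·exp(−0.42×2.8) = 0.1604
Solid-volume conservation: h(1−φ) = h₀(1−φ₀) ⇒ h = h₀·(1−φ₀)/(1−φ)
h = 0.064 × (1 − 0.52)/(1 − 0.1604) = 0.064 × 0.5717 = 0.0366 km

0.037 km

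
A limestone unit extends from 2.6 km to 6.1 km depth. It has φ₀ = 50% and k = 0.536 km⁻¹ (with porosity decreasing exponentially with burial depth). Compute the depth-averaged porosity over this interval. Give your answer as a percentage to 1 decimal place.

⟨φ⟩ = (1/(d₂−d₁)) ∫ φ₀ e^(−kd) dd = φ₀·(e^(−k·d₁) − e^(−k·d₂)) / (k·(d₂−d₁))
e^(−0.536×2.6) = 0.2482; e^(−0.536×6.1) = 0.0380
⟨φ⟩ = 0.5 × (0.2482 − 0.0380) / (0.536 × 3.5) = 0.5 × 0.1120 = 0.0560

5.6%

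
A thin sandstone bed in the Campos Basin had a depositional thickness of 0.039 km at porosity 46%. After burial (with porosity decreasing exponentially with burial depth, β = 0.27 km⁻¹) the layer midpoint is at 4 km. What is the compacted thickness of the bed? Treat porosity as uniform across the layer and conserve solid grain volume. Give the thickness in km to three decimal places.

0.025 km

Porosity at 4 km: n = 0.46·exp(−0.27×4) = 0.1562
Solid-volume conservation: h(1−n) = h₀(1−n₀) ⇒ h = h₀·(1−n₀)/(1−n)
h = 0.039 × (1 − 0.46)/(1 − 0.1562) = 0.039 × 0.6400 = 0.0250 km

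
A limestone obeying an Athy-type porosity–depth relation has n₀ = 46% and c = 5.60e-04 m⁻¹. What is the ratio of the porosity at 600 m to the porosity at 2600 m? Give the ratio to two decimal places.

3.06

Working in km (1 km = 1000 m; c in km⁻¹ = c in m⁻¹ × 1000):
n(Z₁)/n(Z₂) = e^(−c·Z₁)/e^(−c·Z₂) = e^{c(Z₂−Z₁)}
= exp(0.56 × 2) = exp(1.12) = 3.0649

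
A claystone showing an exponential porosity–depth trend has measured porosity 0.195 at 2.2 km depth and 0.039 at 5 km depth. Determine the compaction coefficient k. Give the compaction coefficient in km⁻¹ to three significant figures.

0.575 km⁻¹

Athy: n(d) = n₀ e^(−kd) ⇒ n₁/n₂ = e^{k(d₂−d₁)} ⇒ k = ln(n₁/n₂)/(d₂−d₁)
k = ln(0.195/0.039) / (5 − 2.2) = ln(5) / 2.8 = 1.6094 / 2.8 = 0.5748 km⁻¹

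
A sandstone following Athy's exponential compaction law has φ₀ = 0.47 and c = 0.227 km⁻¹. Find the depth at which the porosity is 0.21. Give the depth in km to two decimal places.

3.55 km

Invert Athy's law: d = ln(φ₀/φ) / c
d = ln(0.47/0.21) / 0.227 = ln(2.238) / 0.227 = 0.8056 / 0.227 = 3.549 km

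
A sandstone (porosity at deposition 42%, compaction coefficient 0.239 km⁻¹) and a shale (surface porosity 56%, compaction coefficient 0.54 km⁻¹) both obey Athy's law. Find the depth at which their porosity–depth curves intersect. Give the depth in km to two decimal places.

Set n₀ₐ e^(−βₐd) = n₀ᵦ e^(−βᵦd) ⇒ ln(n₀ₐ/n₀ᵦ) = (βₐ − βᵦ)·d
d = ln(0.42/0.56) / (0.239 − 0.54) = -0.2877 / -0.301 = 0.956 km

0.96 km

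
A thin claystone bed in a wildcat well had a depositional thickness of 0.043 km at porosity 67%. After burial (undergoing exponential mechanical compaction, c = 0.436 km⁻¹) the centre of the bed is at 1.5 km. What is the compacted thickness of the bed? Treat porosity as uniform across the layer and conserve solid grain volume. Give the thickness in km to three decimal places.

0.022 km

Porosity at 1.5 km: n = 0.67·exp(−0.436×1.5) = 0.3484
Solid-volume conservation: h(1−n) = h₀(1−n₀) ⇒ h = h₀·(1−n₀)/(1−n)
h = 0.043 × (1 − 0.67)/(1 − 0.3484) = 0.043 × 0.5064 = 0.0218 km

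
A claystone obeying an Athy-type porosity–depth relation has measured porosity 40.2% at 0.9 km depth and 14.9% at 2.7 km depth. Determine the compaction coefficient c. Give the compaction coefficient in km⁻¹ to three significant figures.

Athy: φ(Z) = φ₀ e^(−cZ) ⇒ φ₁/φ₂ = e^{c(Z₂−Z₁)} ⇒ c = ln(φ₁/φ₂)/(Z₂−Z₁)
c = ln(0.402/0.149) / (2.7 − 0.9) = ln(2.698) / 1.8 = 0.9925 / 1.8 = 0.5514 km⁻¹

0.551 km⁻¹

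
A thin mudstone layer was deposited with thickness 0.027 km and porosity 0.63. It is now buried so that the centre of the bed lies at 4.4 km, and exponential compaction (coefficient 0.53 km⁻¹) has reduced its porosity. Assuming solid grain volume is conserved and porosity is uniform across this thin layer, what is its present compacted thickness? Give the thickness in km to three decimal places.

0.011 km

Porosity at 4.4 km: n = 0.63·exp(−0.53×4.4) = 0.0612
Solid-volume conservation: h(1−n) = h₀(1−n₀) ⇒ h = h₀·(1−n₀)/(1−n)
h = 0.027 × (1 − 0.63)/(1 − 0.0612) = 0.027 × 0.3941 = 0.0106 km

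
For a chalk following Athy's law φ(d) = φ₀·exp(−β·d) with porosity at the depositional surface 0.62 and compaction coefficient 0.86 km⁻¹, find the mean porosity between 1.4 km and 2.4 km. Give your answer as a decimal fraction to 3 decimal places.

0.125

⟨φ⟩ = (1/(d₂−d₁)) ∫ φ₀ e^(−βd) dd = φ₀·(e^(−β·d₁) − e^(−β·d₂)) / (β·(d₂−d₁))
e^(−0.86×1.4) = 0.3000; e^(−0.86×2.4) = 0.1269
⟨φ⟩ = 0.62 × (0.3000 − 0.1269) / (0.86 × 1) = 0.62 × 0.2012 = 0.1248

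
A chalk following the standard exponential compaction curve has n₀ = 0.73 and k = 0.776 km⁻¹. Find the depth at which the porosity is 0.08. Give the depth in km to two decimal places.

2.85 km

Invert Athy's law: Z = ln(n₀/n) / k
Z = ln(0.73/0.08) / 0.776 = ln(9.125) / 0.776 = 2.2110 / 0.776 = 2.849 km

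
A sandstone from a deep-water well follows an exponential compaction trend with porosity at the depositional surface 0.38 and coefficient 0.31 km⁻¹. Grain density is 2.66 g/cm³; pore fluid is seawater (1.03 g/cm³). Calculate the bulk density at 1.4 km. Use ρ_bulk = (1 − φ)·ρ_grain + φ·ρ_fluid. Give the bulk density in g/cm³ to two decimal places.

2.26 g/cm³

Porosity at depth: φ = 0.38·exp(−0.31×1.4) = 0.38×0.6479 = 0.2462
Bulk density: ρ_b = (1−φ)ρ_g + φ·ρ_f = 0.7538×2.66 + 0.2462×1.03
       = 2.005 + 0.254 = 2.259 g/cm³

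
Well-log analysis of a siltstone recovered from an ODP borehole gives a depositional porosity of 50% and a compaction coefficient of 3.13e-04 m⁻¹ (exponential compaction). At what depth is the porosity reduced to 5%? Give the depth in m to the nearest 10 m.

7360 m

Working in km (1 km = 1000 m; c in km⁻¹ = c in m⁻¹ × 1000):
Invert Athy's law: Z = ln(n₀/n) / c
Z = ln(0.5/0.05) / 0.313 = ln(10) / 0.313 = 2.3026 / 0.313 = 7.357 km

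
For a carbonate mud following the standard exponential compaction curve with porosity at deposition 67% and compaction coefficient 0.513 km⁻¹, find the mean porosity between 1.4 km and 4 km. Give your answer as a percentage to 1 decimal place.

⟨phi⟩ = (1/(z₂−z₁)) ∫ phi₀ e^(−βz) dz = phi₀·(e^(−β·z₁) − e^(−β·z₂)) / (β·(z₂−z₁))
e^(−0.513×1.4) = 0.4876; e^(−0.513×4) = 0.1285
⟨phi⟩ = 0.67 × (0.4876 − 0.1285) / (0.513 × 2.6) = 0.67 × 0.2693 = 0.1804

18.0%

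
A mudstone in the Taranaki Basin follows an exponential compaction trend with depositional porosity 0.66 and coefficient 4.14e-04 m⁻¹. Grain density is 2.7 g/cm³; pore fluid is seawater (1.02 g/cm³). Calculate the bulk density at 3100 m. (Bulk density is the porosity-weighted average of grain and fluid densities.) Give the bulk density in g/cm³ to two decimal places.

2.39 g/cm³

Working in km (1 km = 1000 m; k in km⁻¹ = k in m⁻¹ × 1000):
Porosity at depth: n = 0.66·exp(−0.414×3.1) = 0.66×0.2771 = 0.1829
Bulk density: ρ_b = (1−n)ρ_g + n·ρ_f = 0.8171×2.7 + 0.1829×1.02
       = 2.206 + 0.187 = 2.393 g/cm³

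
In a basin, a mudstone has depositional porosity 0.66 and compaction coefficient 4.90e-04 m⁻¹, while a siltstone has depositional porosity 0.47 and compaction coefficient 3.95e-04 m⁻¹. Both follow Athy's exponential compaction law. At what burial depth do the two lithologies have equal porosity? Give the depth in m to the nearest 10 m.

Working in km (1 km = 1000 m; c in km⁻¹ = c in m⁻¹ × 1000):
Set φ₀ₐ e^(−cₐZ) = φ₀ᵦ e^(−cᵦZ) ⇒ ln(φ₀ₐ/φ₀ᵦ) = (cₐ − cᵦ)·Z
Z = ln(0.66/0.47) / (0.49 − 0.395) = 0.3395 / 0.095 = 3.574 km

3570 m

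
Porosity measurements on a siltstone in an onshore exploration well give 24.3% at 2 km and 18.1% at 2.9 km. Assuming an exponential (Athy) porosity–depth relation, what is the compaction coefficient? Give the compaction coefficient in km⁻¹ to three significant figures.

Athy: n(Z) = n₀ e^(−cZ) ⇒ n₁/n₂ = e^{c(Z₂−Z₁)} ⇒ c = ln(n₁/n₂)/(Z₂−Z₁)
c = ln(0.243/0.181) / (2.9 − 2) = ln(1.343) / 0.9 = 0.2946 / 0.9 = 0.3273 km⁻¹

0.327 km⁻¹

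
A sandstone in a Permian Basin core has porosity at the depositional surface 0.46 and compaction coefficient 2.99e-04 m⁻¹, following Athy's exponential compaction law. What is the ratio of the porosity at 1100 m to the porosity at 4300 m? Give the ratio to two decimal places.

Working in km (1 km = 1000 m; β in km⁻¹ = β in m⁻¹ × 1000):
n(z₁)/n(z₂) = e^(−β·z₁)/e^(−β·z₂) = e^{β(z₂−z₁)}
= exp(0.299 × 3.2) = exp(0.9568) = 2.6034

2.60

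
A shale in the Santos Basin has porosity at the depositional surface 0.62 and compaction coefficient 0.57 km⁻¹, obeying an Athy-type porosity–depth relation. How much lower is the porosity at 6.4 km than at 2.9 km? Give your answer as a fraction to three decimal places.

0.103

φ(2.9) = 0.62·e^(−0.57×2.9) = 0.1187
φ(6.4) = 0.62·e^(−0.57×6.4) = 0.0161
Δφ = 0.1187 − 0.0161 = 0.1026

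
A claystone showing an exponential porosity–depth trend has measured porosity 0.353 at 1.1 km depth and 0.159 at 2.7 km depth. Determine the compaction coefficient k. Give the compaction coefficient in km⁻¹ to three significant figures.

0.498 km⁻¹

Athy: phi(Z) = phi₀ e^(−kZ) ⇒ phi₁/phi₂ = e^{k(Z₂−Z₁)} ⇒ k = ln(phi₁/phi₂)/(Z₂−Z₁)
k = ln(0.353/0.159) / (2.7 − 1.1) = ln(2.22) / 1.6 = 0.7976 / 1.6 = 0.4985 km⁻¹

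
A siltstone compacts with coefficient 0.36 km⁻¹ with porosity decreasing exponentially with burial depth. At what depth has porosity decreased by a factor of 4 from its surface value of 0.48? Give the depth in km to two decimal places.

3.85 km

phi/phi₀ = 1/4 ⇒ exp(−β·d) = 1/4 ⇒ d = ln(4) / β
d = 1.3863 / 0.36 = 3.851 km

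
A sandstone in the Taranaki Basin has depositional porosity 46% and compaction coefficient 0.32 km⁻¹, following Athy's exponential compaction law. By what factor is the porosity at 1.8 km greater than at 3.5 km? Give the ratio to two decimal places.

n(z₁)/n(z₂) = e^(−c·z₁)/e^(−c·z₂) = e^{c(z₂−z₁)}
= exp(0.32 × 1.7) = exp(0.544) = 1.7229

1.72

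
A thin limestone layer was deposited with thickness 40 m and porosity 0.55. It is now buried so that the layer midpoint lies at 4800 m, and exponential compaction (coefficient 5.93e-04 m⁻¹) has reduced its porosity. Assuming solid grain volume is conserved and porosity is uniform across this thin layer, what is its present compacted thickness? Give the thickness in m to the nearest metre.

Working in km (1 km = 1000 m; c in km⁻¹ = c in m⁻¹ × 1000):
Porosity at 4.8 km: φ = 0.55·exp(−0.593×4.8) = 0.0319
Solid-volume conservation: h(1−φ) = h₀(1−φ₀) ⇒ h = h₀·(1−φ₀)/(1−φ)
h = 0.04 × (1 − 0.55)/(1 − 0.0319) = 0.04 × 0.4648 = 0.0186 km

19 m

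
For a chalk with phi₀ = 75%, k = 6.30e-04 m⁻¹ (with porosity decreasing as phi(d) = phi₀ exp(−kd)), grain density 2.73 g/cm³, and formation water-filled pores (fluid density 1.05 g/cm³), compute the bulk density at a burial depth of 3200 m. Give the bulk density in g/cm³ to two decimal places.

2.56 g/cm³

Working in km (1 km = 1000 m; k in km⁻¹ = k in m⁻¹ × 1000):
Porosity at depth: phi = 0.75·exp(−0.63×3.2) = 0.75×0.1332 = 0.0999
Bulk density: ρ_b = (1−phi)ρ_g + phi·ρ_f = 0.9001×2.73 + 0.0999×1.05
       = 2.457 + 0.105 = 2.562 g/cm³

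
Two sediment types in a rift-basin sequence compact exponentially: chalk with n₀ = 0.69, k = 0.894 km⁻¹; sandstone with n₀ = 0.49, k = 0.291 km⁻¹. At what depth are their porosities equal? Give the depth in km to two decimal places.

0.57 km

Set n₀ₐ e^(−kₐZ) = n₀ᵦ e^(−kᵦZ) ⇒ ln(n₀ₐ/n₀ᵦ) = (kₐ − kᵦ)·Z
Z = ln(0.69/0.49) / (0.894 − 0.291) = 0.3423 / 0.603 = 0.568 km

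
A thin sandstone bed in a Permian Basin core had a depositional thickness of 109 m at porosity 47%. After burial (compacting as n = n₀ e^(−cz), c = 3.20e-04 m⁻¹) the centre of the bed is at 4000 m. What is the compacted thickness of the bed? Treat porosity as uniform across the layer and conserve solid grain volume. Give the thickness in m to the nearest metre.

Working in km (1 km = 1000 m; c in km⁻¹ = c in m⁻¹ × 1000):
Porosity at 4 km: n = 0.47·exp(−0.32×4) = 0.1307
Solid-volume conservation: h(1−n) = h₀(1−n₀) ⇒ h = h₀·(1−n₀)/(1−n)
h = 0.109 × (1 − 0.47)/(1 − 0.1307) = 0.109 × 0.6097 = 0.0665 km

66 m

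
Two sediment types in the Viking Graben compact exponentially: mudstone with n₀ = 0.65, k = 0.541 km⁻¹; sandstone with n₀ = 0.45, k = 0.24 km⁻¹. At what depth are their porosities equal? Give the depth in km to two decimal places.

Set n₀ₐ e^(−kₐz) = n₀ᵦ e^(−kᵦz) ⇒ ln(n₀ₐ/n₀ᵦ) = (kₐ − kᵦ)·z
z = ln(0.65/0.45) / (0.541 − 0.24) = 0.3677 / 0.301 = 1.222 km

1.22 km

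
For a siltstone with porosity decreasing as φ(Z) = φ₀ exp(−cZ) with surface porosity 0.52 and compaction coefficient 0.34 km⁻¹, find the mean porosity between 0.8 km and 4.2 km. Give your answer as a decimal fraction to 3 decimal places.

0.235

⟨φ⟩ = (1/(Z₂−Z₁)) ∫ φ₀ e^(−cZ) dZ = φ₀·(e^(−c·Z₁) − e^(−c·Z₂)) / (c·(Z₂−Z₁))
e^(−0.34×0.8) = 0.7619; e^(−0.34×4.2) = 0.2398
⟨φ⟩ = 0.52 × (0.7619 − 0.2398) / (0.34 × 3.4) = 0.52 × 0.4516 = 0.2348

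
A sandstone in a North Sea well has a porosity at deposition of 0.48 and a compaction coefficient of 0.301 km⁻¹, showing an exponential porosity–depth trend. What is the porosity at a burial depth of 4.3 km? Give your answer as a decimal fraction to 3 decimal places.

φ = φ₀·exp(−k·Z) = 0.48 × exp(−0.301 × 4.3) = 0.48 × exp(−1.294)
  = 0.48 × 0.2741 = 0.1316

0.132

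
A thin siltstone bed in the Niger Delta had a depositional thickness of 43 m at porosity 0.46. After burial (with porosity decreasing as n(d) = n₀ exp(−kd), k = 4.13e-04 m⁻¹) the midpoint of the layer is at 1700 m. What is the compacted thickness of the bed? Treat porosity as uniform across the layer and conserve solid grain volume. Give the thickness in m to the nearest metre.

30 m

Working in km (1 km = 1000 m; k in km⁻¹ = k in m⁻¹ × 1000):
Porosity at 1.7 km: n = 0.46·exp(−0.413×1.7) = 0.2280
Solid-volume conservation: h(1−n) = h₀(1−n₀) ⇒ h = h₀·(1−n₀)/(1−n)
h = 0.043 × (1 − 0.46)/(1 − 0.2280) = 0.043 × 0.6994 = 0.0301 km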